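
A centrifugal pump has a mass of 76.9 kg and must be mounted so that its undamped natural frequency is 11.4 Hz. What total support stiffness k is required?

395000 N/m

ω_n = 2πf_n = 2π × 11.4 = 71.63 rad/s.
k = m·ω_n² = 76.9 × 71.63² = 76.9 × 5131 = 394500 N/m.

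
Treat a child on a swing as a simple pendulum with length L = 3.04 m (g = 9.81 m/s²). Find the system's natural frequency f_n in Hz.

0.286 Hz

For a simple pendulum ω_n = √(g/L) = √(9.81/3.04) = √3.227 = 1.796 rad/s.
f_n = ω_n/(2π) = 1.796/6.283 = 0.2859 Hz.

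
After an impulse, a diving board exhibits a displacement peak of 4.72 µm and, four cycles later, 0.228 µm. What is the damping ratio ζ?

0.120

Logarithmic decrement δ = (1/n)·ln(x₀/x_n) = (1/4)·ln(4.72/0.228) = (1/4)·ln(20.70) = 0.7576.
ζ = δ/√(4π² + δ²) = 0.7576/√(39.48 + 0.574) = 0.7576/6.329 = 0.1197.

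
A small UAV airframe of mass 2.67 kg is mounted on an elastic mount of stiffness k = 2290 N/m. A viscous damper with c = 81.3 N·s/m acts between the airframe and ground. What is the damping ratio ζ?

0.520

ω_n = √(k/m) = √(2290/2.67) = 29.29 rad/s.
Critical damping c_c = 2√(k·m) = 2√(2290 × 2.67) = 156.4 N·s/m, so ζ = c/c_c = 81.3/156.4 = 0.5199.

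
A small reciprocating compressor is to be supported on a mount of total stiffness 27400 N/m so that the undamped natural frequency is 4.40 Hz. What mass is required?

ω_n = 2πf_n = 2π × 4.40 = 27.65 rad/s.
m = k/ω_n² = 27400/27.65² = 27400/764.3 = 35.85 kg.

35.8 kg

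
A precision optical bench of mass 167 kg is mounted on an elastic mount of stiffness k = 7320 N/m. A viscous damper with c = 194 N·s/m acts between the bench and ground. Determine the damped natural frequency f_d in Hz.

ω_n = √(k/m) = √(7320/167) = 6.621 rad/s.
Critical damping c_c = 2√(k·m) = 2√(7320 × 167) = 2211 N·s/m, so ζ = c/c_c = 194/2211 = 0.08773.
ω_d = ω_n√(1 − ζ²) = 6.621 × √(1 − 0.00770) = 6.595 rad/s.
f_d = ω_d/(2π) = 1.050 Hz.

1.05 Hz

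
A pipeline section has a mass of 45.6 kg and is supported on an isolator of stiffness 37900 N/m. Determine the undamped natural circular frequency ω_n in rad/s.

ω_n = √(k/m) = √(37900/45.6) = √831.1 = 28.83 rad/s.

28.8 rad/s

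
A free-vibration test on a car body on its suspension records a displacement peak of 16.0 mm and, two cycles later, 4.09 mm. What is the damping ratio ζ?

Logarithmic decrement δ = (1/n)·ln(x₀/x_n) = (1/2)·ln(16.0/4.09) = (1/2)·ln(3.912) = 0.6820.
ζ = δ/√(4π² + δ²) = 0.6820/√(39.48 + 0.465) = 0.6820/6.320 = 0.1079.

0.108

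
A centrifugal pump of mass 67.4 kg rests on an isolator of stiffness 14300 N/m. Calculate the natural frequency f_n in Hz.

ω_n = √(k/m) = √(14300/67.4) = √212.2 = 14.57 rad/s.
f_n = ω_n/(2π) = 14.57/6.283 = 2.318 Hz.

2.32 Hz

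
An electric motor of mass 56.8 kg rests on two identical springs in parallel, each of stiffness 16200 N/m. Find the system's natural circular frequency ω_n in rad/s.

23.9 rad/s

Parallel springs add: k_eq = 2 × 16200 = 32400 N/m.
ω_n = √(k_eq/m) = √(32400/56.8) = √570.4 = 23.88 rad/s.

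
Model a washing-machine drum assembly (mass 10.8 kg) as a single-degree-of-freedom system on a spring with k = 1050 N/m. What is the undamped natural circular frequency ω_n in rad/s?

ω_n = √(k/m) = √(1050/10.8) = √97.22 = 9.860 rad/s.

9.86 rad/s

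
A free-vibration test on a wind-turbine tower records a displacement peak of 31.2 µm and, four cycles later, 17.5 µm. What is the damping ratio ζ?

Logarithmic decrement δ = (1/n)·ln(x₀/x_n) = (1/4)·ln(31.2/17.5) = (1/4)·ln(1.783) = 0.1446.
ζ = δ/√(4π² + δ²) = 0.1446/√(39.48 + 0.0209) = 0.1446/6.285 = 0.02300.

0.0230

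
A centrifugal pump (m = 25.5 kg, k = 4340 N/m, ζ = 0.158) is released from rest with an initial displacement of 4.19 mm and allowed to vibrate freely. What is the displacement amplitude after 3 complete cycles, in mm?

0.205 mm

Logarithmic decrement δ = 2πζ/√(1 − ζ²) = 2π × 0.1580/√(1 − 0.0250) = 1.005.
After n cycles, x_n/x₀ = e^(−nδ), so x_3 = 4.19 × e^(−3 × 1.005) = 4.19 × 0.04899 = 0.2053 mm.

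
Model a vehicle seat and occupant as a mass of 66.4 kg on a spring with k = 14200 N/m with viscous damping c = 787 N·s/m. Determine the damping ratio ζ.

ω_n = √(k/m) = √(14200/66.4) = 14.62 rad/s.
Critical damping c_c = 2√(k·m) = 2√(14200 × 66.4) = 1942 N·s/m, so ζ = c/c_c = 787/1942 = 0.4052.

0.405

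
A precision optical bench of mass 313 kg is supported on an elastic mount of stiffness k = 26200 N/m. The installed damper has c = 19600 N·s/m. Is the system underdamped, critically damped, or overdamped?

c_c = 2√(k·m) = 5727 N·s/m; ζ = c/c_c = 19600/5727 = 3.42.
Since ζ > 1 the system is overdamped.

overdamped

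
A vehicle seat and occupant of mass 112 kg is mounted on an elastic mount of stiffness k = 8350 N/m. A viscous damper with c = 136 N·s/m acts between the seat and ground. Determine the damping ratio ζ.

ω_n = √(k/m) = √(8350/112) = 8.634 rad/s.
Critical damping c_c = 2√(k·m) = 2√(8350 × 112) = 1934 N·s/m, so ζ = c/c_c = 136/1934 = 0.07032.

0.0703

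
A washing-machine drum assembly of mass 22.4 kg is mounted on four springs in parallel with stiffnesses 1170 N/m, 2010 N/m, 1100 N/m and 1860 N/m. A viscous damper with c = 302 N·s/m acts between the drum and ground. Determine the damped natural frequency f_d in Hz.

2.41 Hz

Parallel springs add: k_eq = 1170 + 2010 + 1100 + 1860 = 6140 N/m.
ω_n = √(k_eq/m) = √(6140/22.4) = 16.56 rad/s.
Critical damping c_c = 2√(k_eq·m) = 2√(6140 × 22.4) = 741.7 N·s/m, so ζ = c/c_c = 302/741.7 = 0.4072.
ω_d = ω_n√(1 − ζ²) = 16.56 × √(1 − 0.166) = 15.12 rad/s.
f_d = ω_d/(2π) = 2.407 Hz.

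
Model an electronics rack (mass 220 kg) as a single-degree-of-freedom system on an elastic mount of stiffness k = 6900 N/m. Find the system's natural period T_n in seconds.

1.12 s

ω_n = √(k/m) = √(6900/220) = √31.36 = 5.600 rad/s.
T_n = 2π/ω_n = 6.283/5.600 = 1.122 s.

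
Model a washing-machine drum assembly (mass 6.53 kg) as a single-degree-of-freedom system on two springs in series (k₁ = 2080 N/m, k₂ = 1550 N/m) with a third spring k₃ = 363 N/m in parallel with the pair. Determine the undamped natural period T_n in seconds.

0.454 s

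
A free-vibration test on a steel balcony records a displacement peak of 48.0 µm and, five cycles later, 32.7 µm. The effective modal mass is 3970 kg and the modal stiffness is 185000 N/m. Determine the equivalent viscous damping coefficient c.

Logarithmic decrement δ = (1/n)·ln(x₀/x_n) = (1/5)·ln(48.0/32.7) = (1/5)·ln(1.468) = 0.07677.
ζ = δ/√(4π² + δ²) = 0.07677/√(39.48 + 0.00589) = 0.07677/6.284 = 0.01222.
c = ζ · 2√(km) = 0.01222 × 2√(185000 × 3970) = 0.01222 × 54200 = 662.2 N·s/m.

662 N·s/m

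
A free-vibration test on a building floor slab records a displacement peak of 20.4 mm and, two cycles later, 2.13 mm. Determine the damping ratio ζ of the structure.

Logarithmic decrement δ = (1/n)·ln(x₀/x_n) = (1/2)·ln(20.4/2.13) = (1/2)·ln(9.577) = 1.130.
ζ = δ/√(4π² + δ²) = 1.130/√(39.48 + 1.28) = 1.130/6.384 = 0.1770.

0.177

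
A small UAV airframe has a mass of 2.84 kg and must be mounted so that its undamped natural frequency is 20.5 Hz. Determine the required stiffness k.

47100 N/m

ω_n = 2πf_n = 2π × 20.5 = 128.8 rad/s.
k = m·ω_n² = 2.84 × 128.8² = 2.84 × 16590 = 47120 N/m.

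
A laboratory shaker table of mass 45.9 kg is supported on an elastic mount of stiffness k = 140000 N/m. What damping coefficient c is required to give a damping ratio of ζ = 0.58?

2940 N·s/m

c_c = 2√(k·m) = 2√(140000 × 45.9) = 5070 N·s/m.
c = ζ·c_c = 0.58 × 5070 = 2941 N·s/m.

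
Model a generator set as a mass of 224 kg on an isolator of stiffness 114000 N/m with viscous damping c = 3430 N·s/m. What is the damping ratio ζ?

0.339

ω_n = √(k/m) = √(114000/224) = 22.56 rad/s.
Critical damping c_c = 2√(k·m) = 2√(114000 × 224) = 10110 N·s/m, so ζ = c/c_c = 3430/10110 = 0.3394.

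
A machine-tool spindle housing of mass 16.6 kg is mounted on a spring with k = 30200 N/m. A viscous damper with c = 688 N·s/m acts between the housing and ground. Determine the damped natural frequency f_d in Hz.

5.93 Hz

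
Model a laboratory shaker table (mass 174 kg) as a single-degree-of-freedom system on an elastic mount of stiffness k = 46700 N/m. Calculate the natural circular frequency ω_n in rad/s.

16.4 rad/s

ω_n = √(k/m) = √(46700/174) = √268.4 = 16.38 rad/s.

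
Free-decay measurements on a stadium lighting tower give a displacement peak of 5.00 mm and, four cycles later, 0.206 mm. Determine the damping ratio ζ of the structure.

0.126

Logarithmic decrement δ = (1/n)·ln(x₀/x_n) = (1/4)·ln(5.00/0.206) = (1/4)·ln(24.27) = 0.7973.
ζ = δ/√(4π² + δ²) = 0.7973/√(39.48 + 0.636) = 0.7973/6.334 = 0.1259.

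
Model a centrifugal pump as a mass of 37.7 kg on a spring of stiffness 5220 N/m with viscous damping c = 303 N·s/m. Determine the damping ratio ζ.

0.342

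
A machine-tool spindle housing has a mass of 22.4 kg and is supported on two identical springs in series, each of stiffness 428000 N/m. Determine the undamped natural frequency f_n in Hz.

15.6 Hz

Series springs: 1/k_eq = 2/428000, so k_eq = 428000/2 = 214000 N/m.
ω_n = √(k_eq/m) = √(214000/22.4) = √9554 = 97.74 rad/s.
f_n = ω_n/(2π) = 97.74/6.283 = 15.56 Hz.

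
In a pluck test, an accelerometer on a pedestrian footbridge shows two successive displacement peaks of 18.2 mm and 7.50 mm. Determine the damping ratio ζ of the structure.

0.140

Logarithmic decrement δ = (1/n)·ln(x₀/x_n) = (1/1)·ln(18.2/7.50) = (1/1)·ln(2.427) = 0.8865.
ζ = δ/√(4π² + δ²) = 0.8865/√(39.48 + 0.786) = 0.8865/6.345 = 0.1397.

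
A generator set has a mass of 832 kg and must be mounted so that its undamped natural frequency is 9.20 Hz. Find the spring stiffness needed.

2780000 N/m

ω_n = 2πf_n = 2π × 9.20 = 57.81 rad/s.
k = m·ω_n² = 832 × 57.81² = 832 × 3341 = 2780000 N/m.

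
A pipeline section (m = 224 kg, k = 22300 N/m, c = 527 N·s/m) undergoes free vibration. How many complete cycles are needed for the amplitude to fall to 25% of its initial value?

2 cycles

ζ = c/(2√(km)) = 527/(2√(22300 × 224)) = 527/4470 = 0.1179.
Logarithmic decrement δ = 2πζ/√(1 − ζ²) = 2π × 0.1179/√(1 − 0.0139) = 0.7460.
x_n/x₀ = e^(−nδ) ≤ 0.25; take ln: n ≥ ln(1/0.25)/δ = 1.386/0.7460 = 1.858.
So 2 complete cycles are required.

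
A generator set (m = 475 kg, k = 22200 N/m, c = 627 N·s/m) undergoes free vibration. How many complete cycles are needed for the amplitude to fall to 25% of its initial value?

ζ = c/(2√(km)) = 627/(2√(22200 × 475)) = 627/6495 = 0.09654.
Logarithmic decrement δ = 2πζ/√(1 − ζ²) = 2π × 0.09654/√(1 − 0.00932) = 0.6094.
x_n/x₀ = e^(−nδ) ≤ 0.25; take ln: n ≥ ln(1/0.25)/δ = 1.386/0.6094 = 2.275.
So 3 complete cycles are required.

3 cycles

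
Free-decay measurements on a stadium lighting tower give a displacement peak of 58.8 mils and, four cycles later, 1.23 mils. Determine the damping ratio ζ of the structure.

0.152

Logarithmic decrement δ = (1/n)·ln(x₀/x_n) = (1/4)·ln(58.8/1.23) = (1/4)·ln(47.80) = 0.9668.
ζ = δ/√(4π² + δ²) = 0.9668/√(39.48 + 0.935) = 0.9668/6.357 = 0.1521.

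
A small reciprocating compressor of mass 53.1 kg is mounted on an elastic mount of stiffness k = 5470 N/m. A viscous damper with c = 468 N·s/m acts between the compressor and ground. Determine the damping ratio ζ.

0.434

ω_n = √(k/m) = √(5470/53.1) = 10.15 rad/s.
Critical damping c_c = 2√(k·m) = 2√(5470 × 53.1) = 1078 N·s/m, so ζ = c/c_c = 468/1078 = 0.4342.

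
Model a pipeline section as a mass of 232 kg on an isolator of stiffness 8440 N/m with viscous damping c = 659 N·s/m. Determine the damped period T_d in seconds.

ω_n = √(k/m) = √(8440/232) = 6.032 rad/s.
Critical damping c_c = 2√(k·m) = 2√(8440 × 232) = 2799 N·s/m, so ζ = c/c_c = 659/2799 = 0.2355.
ω_d = ω_n√(1 − ζ²) = 6.032 × √(1 − 0.0554) = 5.862 rad/s.
T_d = 2π/ω_d = 1.072 s.

1.07 s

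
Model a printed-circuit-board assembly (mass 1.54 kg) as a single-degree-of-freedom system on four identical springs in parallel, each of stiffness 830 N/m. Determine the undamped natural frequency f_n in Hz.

Parallel springs add: k_eq = 4 × 830 = 3320 N/m.
ω_n = √(k_eq/m) = √(3320/1.54) = √2156 = 46.43 rad/s.
f_n = ω_n/(2π) = 46.43/6.283 = 7.390 Hz.

7.39 Hz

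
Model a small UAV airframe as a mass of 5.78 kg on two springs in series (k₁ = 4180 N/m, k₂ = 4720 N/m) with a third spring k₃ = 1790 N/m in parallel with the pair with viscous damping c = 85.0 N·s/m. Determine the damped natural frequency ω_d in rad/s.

Series pair: k_s = k₁k₂/(k₁+k₂) = (4180)(4720)/(4180 + 4720) = 2217 N/m. In parallel with k₃: k_eq = 2217 + 1790 = 4007 N/m.
ω_n = √(k_eq/m) = √(4007/5.78) = 26.33 rad/s.
Critical damping c_c = 2√(k_eq·m) = 2√(4007 × 5.78) = 304.4 N·s/m, so ζ = c/c_c = 85.0/304.4 = 0.2793.
ω_d = ω_n√(1 − ζ²) = 26.33 × √(1 − 0.0780) = 25.28 rad/s.

25.3 rad/s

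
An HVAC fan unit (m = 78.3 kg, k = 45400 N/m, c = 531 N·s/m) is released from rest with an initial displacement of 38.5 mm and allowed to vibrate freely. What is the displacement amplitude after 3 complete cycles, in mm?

ζ = c/(2√(km)) = 531/(2√(45400 × 78.3)) = 531/3771 = 0.1408.
Logarithmic decrement δ = 2πζ/√(1 − ζ²) = 2π × 0.1408/√(1 − 0.0198) = 0.8937.
After n cycles, x_n/x₀ = e^(−nδ), so x_3 = 38.5 × e^(−3 × 0.8937) = 38.5 × 0.06849 = 2.637 mm.

2.64 mm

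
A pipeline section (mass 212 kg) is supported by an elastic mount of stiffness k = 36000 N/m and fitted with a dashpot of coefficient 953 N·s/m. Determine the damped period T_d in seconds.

ω_n = √(k/m) = √(36000/212) = 13.03 rad/s.
Critical damping c_c = 2√(k·m) = 2√(36000 × 212) = 5525 N·s/m, so ζ = c/c_c = 953/5525 = 0.1725.
ω_d = ω_n√(1 − ζ²) = 13.03 × √(1 − 0.0298) = 12.84 rad/s.
T_d = 2π/ω_d = 0.4895 s.

0.490 s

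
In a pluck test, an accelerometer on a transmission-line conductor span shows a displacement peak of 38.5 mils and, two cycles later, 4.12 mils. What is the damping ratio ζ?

Logarithmic decrement δ = (1/n)·ln(x₀/x_n) = (1/2)·ln(38.5/4.12) = (1/2)·ln(9.345) = 1.117.
ζ = δ/√(4π² + δ²) = 1.117/√(39.48 + 1.25) = 1.117/6.382 = 0.1751.

0.175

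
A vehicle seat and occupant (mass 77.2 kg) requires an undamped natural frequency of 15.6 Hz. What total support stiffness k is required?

ω_n = 2πf_n = 2π × 15.6 = 98.02 rad/s.
k = m·ω_n² = 77.2 × 98.02² = 77.2 × 9607 = 741700 N/m.

742000 N/m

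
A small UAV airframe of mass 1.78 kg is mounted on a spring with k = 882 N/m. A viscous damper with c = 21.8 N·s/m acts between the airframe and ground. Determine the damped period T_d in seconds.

0.294 s

ω_n = √(k/m) = √(882.0/1.78) = 22.26 rad/s.
Critical damping c_c = 2√(k·m) = 2√(882.0 × 1.78) = 79.25 N·s/m, so ζ = c/c_c = 21.8/79.25 = 0.2751.
ω_d = ω_n√(1 − ζ²) = 22.26 × √(1 − 0.0757) = 21.40 rad/s.
T_d = 2π/ω_d = 0.2936 s.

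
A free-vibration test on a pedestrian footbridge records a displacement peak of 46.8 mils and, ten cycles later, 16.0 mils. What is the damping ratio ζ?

0.0171

Logarithmic decrement δ = (1/n)·ln(x₀/x_n) = (1/10)·ln(46.8/16.0) = (1/10)·ln(2.925) = 0.1073.
ζ = δ/√(4π² + δ²) = 0.1073/√(39.48 + 0.0115) = 0.1073/6.284 = 0.01708.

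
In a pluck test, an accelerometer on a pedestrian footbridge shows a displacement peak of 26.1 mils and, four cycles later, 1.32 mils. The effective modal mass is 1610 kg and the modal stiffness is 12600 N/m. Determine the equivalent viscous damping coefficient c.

1060 N·s/m

Logarithmic decrement δ = (1/n)·ln(x₀/x_n) = (1/4)·ln(26.1/1.32) = (1/4)·ln(19.77) = 0.7461.
ζ = δ/√(4π² + δ²) = 0.7461/√(39.48 + 0.557) = 0.7461/6.327 = 0.1179.
c = ζ · 2√(km) = 0.1179 × 2√(12600 × 1610) = 0.1179 × 9008 = 1062 N·s/m.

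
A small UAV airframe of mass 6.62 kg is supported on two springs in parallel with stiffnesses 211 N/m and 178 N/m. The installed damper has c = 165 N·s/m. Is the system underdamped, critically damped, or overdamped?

overdamped

Parallel springs add: k_eq = 211 + 178 = 389.0 N/m.
c_c = 2√(k_eq·m) = 101.5 N·s/m; ζ = c/c_c = 165/101.5 = 1.63.
Since ζ > 1 the system is overdamped.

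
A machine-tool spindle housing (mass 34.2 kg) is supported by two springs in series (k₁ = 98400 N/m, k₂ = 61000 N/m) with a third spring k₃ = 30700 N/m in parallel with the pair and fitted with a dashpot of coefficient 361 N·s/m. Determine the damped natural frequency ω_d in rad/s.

44.4 rad/s

Series pair: k_s = k₁k₂/(k₁+k₂) = (98400)(61000)/(98400 + 61000) = 37660 N/m. In parallel with k₃: k_eq = 37660 + 30700 = 68360 N/m.
ω_n = √(k_eq/m) = √(68360/34.2) = 44.71 rad/s.
Critical damping c_c = 2√(k_eq·m) = 2√(68360 × 34.2) = 3058 N·s/m, so ζ = c/c_c = 361/3058 = 0.1181.
ω_d = ω_n√(1 − ζ²) = 44.71 × √(1 − 0.0139) = 44.39 rad/s.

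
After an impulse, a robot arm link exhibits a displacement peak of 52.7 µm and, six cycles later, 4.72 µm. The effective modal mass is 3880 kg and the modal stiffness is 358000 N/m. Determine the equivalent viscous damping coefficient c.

Logarithmic decrement δ = (1/n)·ln(x₀/x_n) = (1/6)·ln(52.7/4.72) = (1/6)·ln(11.17) = 0.4021.
ζ = δ/√(4π² + δ²) = 0.4021/√(39.48 + 0.162) = 0.4021/6.296 = 0.06387.
c = ζ · 2√(km) = 0.06387 × 2√(358000 × 3880) = 0.06387 × 74540 = 4761 N·s/m.

4760 N·s/m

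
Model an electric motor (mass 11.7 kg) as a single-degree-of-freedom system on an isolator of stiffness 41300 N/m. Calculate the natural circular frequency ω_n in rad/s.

ω_n = √(k/m) = √(41300/11.7) = √3530 = 59.41 rad/s.

59.4 rad/s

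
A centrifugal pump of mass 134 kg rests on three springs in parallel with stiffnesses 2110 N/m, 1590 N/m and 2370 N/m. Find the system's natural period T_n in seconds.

0.934 s

Parallel springs add: k_eq = 2110 + 1590 + 2370 = 6070 N/m.
ω_n = √(k_eq/m) = √(6070/134) = √45.30 = 6.730 rad/s.
T_n = 2π/ω_n = 6.283/6.730 = 0.9336 s.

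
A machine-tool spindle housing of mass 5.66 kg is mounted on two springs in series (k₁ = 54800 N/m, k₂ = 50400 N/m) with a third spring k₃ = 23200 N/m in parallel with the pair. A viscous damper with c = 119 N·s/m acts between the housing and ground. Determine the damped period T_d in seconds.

0.0676 s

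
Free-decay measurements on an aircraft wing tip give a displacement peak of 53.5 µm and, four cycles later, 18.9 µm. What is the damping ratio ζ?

Logarithmic decrement δ = (1/n)·ln(x₀/x_n) = (1/4)·ln(53.5/18.9) = (1/4)·ln(2.831) = 0.2601.
ζ = δ/√(4π² + δ²) = 0.2601/√(39.48 + 0.0677) = 0.2601/6.289 = 0.04137.

0.0414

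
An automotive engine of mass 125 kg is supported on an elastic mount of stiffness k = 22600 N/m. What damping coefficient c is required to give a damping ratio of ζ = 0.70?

2350 N·s/m

c_c = 2√(k·m) = 2√(22600 × 125) = 3362 N·s/m.
c = ζ·c_c = 0.70 × 3362 = 2353 N·s/m.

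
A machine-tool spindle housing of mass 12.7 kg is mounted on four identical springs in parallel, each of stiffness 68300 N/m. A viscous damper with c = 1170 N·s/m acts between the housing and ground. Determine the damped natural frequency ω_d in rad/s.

Parallel springs add: k_eq = 4 × 68300 = 273200 N/m.
ω_n = √(k_eq/m) = √(273200/12.7) = 146.7 rad/s.
Critical damping c_c = 2√(k_eq·m) = 2√(273200 × 12.7) = 3725 N·s/m, so ζ = c/c_c = 1170/3725 = 0.3141.
ω_d = ω_n√(1 − ζ²) = 146.7 × √(1 − 0.0986) = 139.2 rad/s.

139 rad/s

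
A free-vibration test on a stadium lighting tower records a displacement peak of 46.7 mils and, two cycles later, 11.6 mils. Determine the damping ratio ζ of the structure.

0.110

Logarithmic decrement δ = (1/n)·ln(x₀/x_n) = (1/2)·ln(46.7/11.6) = (1/2)·ln(4.026) = 0.6964.
ζ = δ/√(4π² + δ²) = 0.6964/√(39.48 + 0.485) = 0.6964/6.322 = 0.1102.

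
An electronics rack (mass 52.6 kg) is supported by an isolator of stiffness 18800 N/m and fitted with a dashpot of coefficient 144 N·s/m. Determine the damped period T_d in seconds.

ω_n = √(k/m) = √(18800/52.6) = 18.91 rad/s.
Critical damping c_c = 2√(k·m) = 2√(18800 × 52.6) = 1989 N·s/m, so ζ = c/c_c = 144/1989 = 0.07240.
ω_d = ω_n√(1 − ζ²) = 18.91 × √(1 − 0.00524) = 18.86 rad/s.
T_d = 2π/ω_d = 0.3332 s.

0.333 s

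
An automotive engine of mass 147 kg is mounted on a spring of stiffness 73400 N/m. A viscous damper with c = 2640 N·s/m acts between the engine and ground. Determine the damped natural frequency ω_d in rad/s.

ω_n = √(k/m) = √(73400/147) = 22.35 rad/s.
Critical damping c_c = 2√(k·m) = 2√(73400 × 147) = 6570 N·s/m, so ζ = c/c_c = 2640/6570 = 0.4019.
ω_d = ω_n√(1 − ζ²) = 22.35 × √(1 − 0.161) = 20.46 rad/s.

20.5 rad/s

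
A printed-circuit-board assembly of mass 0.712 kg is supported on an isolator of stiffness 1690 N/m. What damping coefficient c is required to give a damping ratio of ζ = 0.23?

c_c = 2√(k·m) = 2√(1690 × 0.712) = 69.38 N·s/m.
c = ζ·c_c = 0.23 × 69.38 = 15.96 N·s/m.

16.0 N·s/m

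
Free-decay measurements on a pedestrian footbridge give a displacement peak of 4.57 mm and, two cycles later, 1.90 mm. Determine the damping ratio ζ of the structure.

Logarithmic decrement δ = (1/n)·ln(x₀/x_n) = (1/2)·ln(4.57/1.90) = (1/2)·ln(2.405) = 0.4388.
ζ = δ/√(4π² + δ²) = 0.4388/√(39.48 + 0.193) = 0.4388/6.298 = 0.06967.

0.0697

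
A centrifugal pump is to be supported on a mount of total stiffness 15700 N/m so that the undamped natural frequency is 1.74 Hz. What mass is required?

ω_n = 2πf_n = 2π × 1.74 = 10.93 rad/s.
m = k/ω_n² = 15700/10.93² = 15700/119.5 = 131.4 kg.

131 kg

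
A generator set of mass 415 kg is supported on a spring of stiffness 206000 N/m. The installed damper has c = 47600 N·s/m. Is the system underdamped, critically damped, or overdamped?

c_c = 2√(k·m) = 18490 N·s/m; ζ = c/c_c = 47600/18490 = 2.57.
Since ζ > 1 the system is overdamped.

overdamped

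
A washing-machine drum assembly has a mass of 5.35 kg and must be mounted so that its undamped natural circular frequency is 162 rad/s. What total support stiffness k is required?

140000 N/m

k = m·ω_n² = 5.35 × 162.0² = 5.35 × 26240 = 140400 N/m.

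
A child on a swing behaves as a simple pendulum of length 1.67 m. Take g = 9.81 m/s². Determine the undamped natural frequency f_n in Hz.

For a simple pendulum ω_n = √(g/L) = √(9.81/1.67) = √5.874 = 2.424 rad/s.
f_n = ω_n/(2π) = 2.424/6.283 = 0.3857 Hz.

0.386 Hz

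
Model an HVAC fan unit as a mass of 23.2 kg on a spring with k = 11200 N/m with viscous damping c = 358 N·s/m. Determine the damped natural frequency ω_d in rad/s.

20.6 rad/s

ω_n = √(k/m) = √(11200/23.2) = 21.97 rad/s.
Critical damping c_c = 2√(k·m) = 2√(11200 × 23.2) = 1019 N·s/m, so ζ = c/c_c = 358/1019 = 0.3512.
ω_d = ω_n√(1 − ζ²) = 21.97 × √(1 − 0.123) = 20.57 rad/s.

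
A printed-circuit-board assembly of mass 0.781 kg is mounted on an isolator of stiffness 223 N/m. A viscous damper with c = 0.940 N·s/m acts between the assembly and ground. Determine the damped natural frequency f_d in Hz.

ω_n = √(k/m) = √(223.0/0.781) = 16.90 rad/s.
Critical damping c_c = 2√(k·m) = 2√(223.0 × 0.781) = 26.39 N·s/m, so ζ = c/c_c = 0.940/26.39 = 0.03561.
ω_d = ω_n√(1 − ζ²) = 16.90 × √(1 − 0.00127) = 16.89 rad/s.
f_d = ω_d/(2π) = 2.688 Hz.

2.69 Hz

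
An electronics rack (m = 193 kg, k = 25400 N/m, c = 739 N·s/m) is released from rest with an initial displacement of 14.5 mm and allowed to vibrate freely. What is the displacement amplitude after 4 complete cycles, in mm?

0.206 mm

ζ = c/(2√(km)) = 739/(2√(25400 × 193)) = 739/4428 = 0.1669.
Logarithmic decrement δ = 2πζ/√(1 − ζ²) = 2π × 0.1669/√(1 − 0.0279) = 1.063.
After n cycles, x_n/x₀ = e^(−nδ), so x_4 = 14.5 × e^(−4 × 1.063) = 14.5 × 0.01421 = 0.2060 mm.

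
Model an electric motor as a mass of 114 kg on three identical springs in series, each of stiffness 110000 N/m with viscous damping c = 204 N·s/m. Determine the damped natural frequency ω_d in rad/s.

Series springs: 1/k_eq = 3/110000, so k_eq = 110000/3 = 36670 N/m.
ω_n = √(k_eq/m) = √(36670/114) = 17.93 rad/s.
Critical damping c_c = 2√(k_eq·m) = 2√(36670 × 114) = 4089 N·s/m, so ζ = c/c_c = 204/4089 = 0.04989.
ω_d = ω_n√(1 − ζ²) = 17.93 × √(1 − 0.00249) = 17.91 rad/s.

17.9 rad/s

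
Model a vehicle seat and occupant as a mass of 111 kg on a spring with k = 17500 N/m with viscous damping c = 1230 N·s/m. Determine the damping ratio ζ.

ω_n = √(k/m) = √(17500/111) = 12.56 rad/s.
Critical damping c_c = 2√(k·m) = 2√(17500 × 111) = 2787 N·s/m, so ζ = c/c_c = 1230/2787 = 0.4413.

0.441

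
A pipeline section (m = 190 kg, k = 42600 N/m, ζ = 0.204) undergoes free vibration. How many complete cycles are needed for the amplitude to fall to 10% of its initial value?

2 cycles

Logarithmic decrement δ = 2πζ/√(1 − ζ²) = 2π × 0.2040/√(1 − 0.0416) = 1.309.
x_n/x₀ = e^(−nδ) ≤ 0.1; take ln: n ≥ ln(1/0.1)/δ = 2.303/1.309 = 1.759.
So 2 complete cycles are required.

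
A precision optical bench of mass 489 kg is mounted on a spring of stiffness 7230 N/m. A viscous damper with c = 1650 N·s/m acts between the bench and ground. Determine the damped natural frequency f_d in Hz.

0.550 Hz

ω_n = √(k/m) = √(7230/489) = 3.845 rad/s.
Critical damping c_c = 2√(k·m) = 2√(7230 × 489) = 3761 N·s/m, so ζ = c/c_c = 1650/3761 = 0.4388.
ω_d = ω_n√(1 − ζ²) = 3.845 × √(1 − 0.193) = 3.455 rad/s.
f_d = ω_d/(2π) = 0.5499 Hz.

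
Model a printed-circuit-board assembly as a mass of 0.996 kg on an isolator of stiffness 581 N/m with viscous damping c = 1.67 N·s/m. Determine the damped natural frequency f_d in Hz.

ω_n = √(k/m) = √(581.0/0.996) = 24.15 rad/s.
Critical damping c_c = 2√(k·m) = 2√(581.0 × 0.996) = 48.11 N·s/m, so ζ = c/c_c = 1.67/48.11 = 0.03471.
ω_d = ω_n√(1 − ζ²) = 24.15 × √(1 − 0.00120) = 24.14 rad/s.
f_d = ω_d/(2π) = 3.842 Hz.

3.84 Hz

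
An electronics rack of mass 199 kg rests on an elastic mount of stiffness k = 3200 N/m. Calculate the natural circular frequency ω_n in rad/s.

4.01 rad/s

ω_n = √(k/m) = √(3200/199) = √16.08 = 4.010 rad/s.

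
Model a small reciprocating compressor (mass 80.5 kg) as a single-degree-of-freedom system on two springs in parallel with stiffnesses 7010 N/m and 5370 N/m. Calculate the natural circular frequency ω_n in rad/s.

12.4 rad/s

Parallel springs add: k_eq = 7010 + 5370 = 12380 N/m.
ω_n = √(k_eq/m) = √(12380/80.5) = √153.8 = 12.40 rad/s.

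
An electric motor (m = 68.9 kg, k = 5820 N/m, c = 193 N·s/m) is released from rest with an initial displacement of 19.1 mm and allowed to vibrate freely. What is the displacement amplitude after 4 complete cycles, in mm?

0.396 mm

ζ = c/(2√(km)) = 193/(2√(5820 × 68.9)) = 193/1266 = 0.1524.
Logarithmic decrement δ = 2πζ/√(1 − ζ²) = 2π × 0.1524/√(1 − 0.0232) = 0.9688.
After n cycles, x_n/x₀ = e^(−nδ), so x_4 = 19.1 × e^(−4 × 0.9688) = 19.1 × 0.02075 = 0.3963 mm.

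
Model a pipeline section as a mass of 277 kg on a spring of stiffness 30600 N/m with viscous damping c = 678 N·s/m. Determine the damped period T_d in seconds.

0.602 s

ω_n = √(k/m) = √(30600/277) = 10.51 rad/s.
Critical damping c_c = 2√(k·m) = 2√(30600 × 277) = 5823 N·s/m, so ζ = c/c_c = 678/5823 = 0.1164.
ω_d = ω_n√(1 − ζ²) = 10.51 × √(1 − 0.0136) = 10.44 rad/s.
T_d = 2π/ω_d = 0.6019 s.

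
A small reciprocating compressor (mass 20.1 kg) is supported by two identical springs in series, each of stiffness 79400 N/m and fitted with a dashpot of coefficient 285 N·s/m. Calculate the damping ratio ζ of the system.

0.160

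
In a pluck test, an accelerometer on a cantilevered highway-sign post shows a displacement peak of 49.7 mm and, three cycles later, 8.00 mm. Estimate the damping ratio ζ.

0.0965

Logarithmic decrement δ = (1/n)·ln(x₀/x_n) = (1/3)·ln(49.7/8.00) = (1/3)·ln(6.213) = 0.6089.
ζ = δ/√(4π² + δ²) = 0.6089/√(39.48 + 0.371) = 0.6089/6.313 = 0.09645.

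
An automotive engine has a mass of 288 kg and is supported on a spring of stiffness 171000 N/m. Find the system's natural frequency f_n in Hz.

ω_n = √(k/m) = √(171000/288) = √593.8 = 24.37 rad/s.
f_n = ω_n/(2π) = 24.37/6.283 = 3.878 Hz.

3.88 Hz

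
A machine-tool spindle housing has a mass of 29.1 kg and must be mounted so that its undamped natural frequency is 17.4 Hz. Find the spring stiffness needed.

348000 N/m

ω_n = 2πf_n = 2π × 17.4 = 109.3 rad/s.
k = m·ω_n² = 29.1 × 109.3² = 29.1 × 11950 = 347800 N/m.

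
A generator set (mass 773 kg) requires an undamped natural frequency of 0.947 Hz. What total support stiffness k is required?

27400 N/m

ω_n = 2πf_n = 2π × 0.947 = 5.950 rad/s.
k = m·ω_n² = 773 × 5.950² = 773 × 35.40 = 27370 N/m.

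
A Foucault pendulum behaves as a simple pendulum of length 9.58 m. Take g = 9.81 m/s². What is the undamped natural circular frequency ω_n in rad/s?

1.01 rad/s

For a simple pendulum ω_n = √(g/L) = √(9.81/9.58) = √1.024 = 1.012 rad/s.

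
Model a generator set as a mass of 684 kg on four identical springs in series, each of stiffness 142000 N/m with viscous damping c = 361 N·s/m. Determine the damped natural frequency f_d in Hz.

Series springs: 1/k_eq = 4/142000, so k_eq = 142000/4 = 35500 N/m.
ω_n = √(k_eq/m) = √(35500/684) = 7.204 rad/s.
Critical damping c_c = 2√(k_eq·m) = 2√(35500 × 684) = 9855 N·s/m, so ζ = c/c_c = 361/9855 = 0.03663.
ω_d = ω_n√(1 − ζ²) = 7.204 × √(1 − 0.00134) = 7.199 rad/s.
f_d = ω_d/(2π) = 1.146 Hz.

1.15 Hz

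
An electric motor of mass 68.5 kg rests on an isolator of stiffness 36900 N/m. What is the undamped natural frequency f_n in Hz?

ω_n = √(k/m) = √(36900/68.5) = √538.7 = 23.21 rad/s.
f_n = ω_n/(2π) = 23.21/6.283 = 3.694 Hz.

3.69 Hz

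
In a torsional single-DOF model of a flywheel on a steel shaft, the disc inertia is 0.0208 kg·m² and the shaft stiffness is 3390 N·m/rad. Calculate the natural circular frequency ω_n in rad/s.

404 rad/s

ω_n = √(k_t/J) = √(3390/0.0208) = √163000 = 403.7 rad/s.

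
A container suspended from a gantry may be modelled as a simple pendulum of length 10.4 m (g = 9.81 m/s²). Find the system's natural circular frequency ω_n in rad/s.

0.971 rad/s

For a simple pendulum ω_n = √(g/L) = √(9.81/10.4) = √0.9433 = 0.9712 rad/s.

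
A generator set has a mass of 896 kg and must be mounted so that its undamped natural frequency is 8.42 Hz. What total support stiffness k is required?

2510000 N/m

ω_n = 2πf_n = 2π × 8.42 = 52.90 rad/s.
k = m·ω_n² = 896 × 52.90² = 896 × 2799 = 2508000 N/m.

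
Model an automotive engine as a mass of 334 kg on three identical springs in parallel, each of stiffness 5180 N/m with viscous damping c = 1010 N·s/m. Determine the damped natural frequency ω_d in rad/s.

Parallel springs add: k_eq = 3 × 5180 = 15540 N/m.
ω_n = √(k_eq/m) = √(15540/334) = 6.821 rad/s.
Critical damping c_c = 2√(k_eq·m) = 2√(15540 × 334) = 4556 N·s/m, so ζ = c/c_c = 1010/4556 = 0.2217.
ω_d = ω_n√(1 − ζ²) = 6.821 × √(1 − 0.0491) = 6.651 rad/s.

6.65 rad/s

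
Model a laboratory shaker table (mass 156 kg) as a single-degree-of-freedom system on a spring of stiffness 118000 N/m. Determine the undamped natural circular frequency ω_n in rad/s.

ω_n = √(k/m) = √(118000/156) = √756.4 = 27.50 rad/s.

27.5 rad/s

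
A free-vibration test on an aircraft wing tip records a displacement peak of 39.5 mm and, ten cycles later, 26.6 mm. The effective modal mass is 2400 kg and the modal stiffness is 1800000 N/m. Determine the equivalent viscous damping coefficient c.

Logarithmic decrement δ = (1/n)·ln(x₀/x_n) = (1/10)·ln(39.5/26.6) = (1/10)·ln(1.485) = 0.03954.
ζ = δ/√(4π² + δ²) = 0.03954/√(39.48 + 0.00156) = 0.03954/6.283 = 0.006293.
c = ζ · 2√(km) = 0.006293 × 2√(1800000 × 2400) = 0.006293 × 131500 = 827.2 N·s/m.

827 N·s/m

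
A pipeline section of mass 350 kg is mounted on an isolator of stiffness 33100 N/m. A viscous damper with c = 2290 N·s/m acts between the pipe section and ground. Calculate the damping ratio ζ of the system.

ω_n = √(k/m) = √(33100/350) = 9.725 rad/s.
Critical damping c_c = 2√(k·m) = 2√(33100 × 350) = 6807 N·s/m, so ζ = c/c_c = 2290/6807 = 0.3364.

0.336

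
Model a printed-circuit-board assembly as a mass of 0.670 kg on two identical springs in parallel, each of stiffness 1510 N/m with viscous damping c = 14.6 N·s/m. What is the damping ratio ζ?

Parallel springs add: k_eq = 2 × 1510 = 3020 N/m.
ω_n = √(k_eq/m) = √(3020/0.670) = 67.14 rad/s.
Critical damping c_c = 2√(k_eq·m) = 2√(3020 × 0.670) = 89.96 N·s/m, so ζ = c/c_c = 14.6/89.96 = 0.1623.

0.162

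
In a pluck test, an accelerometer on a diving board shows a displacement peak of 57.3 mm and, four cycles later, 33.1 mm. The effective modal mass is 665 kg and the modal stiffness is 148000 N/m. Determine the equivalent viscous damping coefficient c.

433 N·s/m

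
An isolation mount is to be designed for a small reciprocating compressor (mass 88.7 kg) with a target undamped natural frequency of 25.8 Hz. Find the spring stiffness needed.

2330000 N/m

ω_n = 2πf_n = 2π × 25.8 = 162.1 rad/s.
k = m·ω_n² = 88.7 × 162.1² = 88.7 × 26280 = 2331000 N/m.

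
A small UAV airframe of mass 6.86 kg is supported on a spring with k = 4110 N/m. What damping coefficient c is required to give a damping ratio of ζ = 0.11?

c_c = 2√(k·m) = 2√(4110 × 6.86) = 335.8 N·s/m.
c = ζ·c_c = 0.11 × 335.8 = 36.94 N·s/m.

36.9 N·s/m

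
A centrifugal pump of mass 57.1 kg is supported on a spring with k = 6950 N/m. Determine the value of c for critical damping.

c_c = 2√(k·m) = 2√(6950 × 57.1) = 2 × 630.0 = 1260 N·s/m.

1260 N·s/m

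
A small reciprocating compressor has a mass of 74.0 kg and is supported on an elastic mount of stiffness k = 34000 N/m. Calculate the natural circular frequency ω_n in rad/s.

ω_n = √(k/m) = √(34000/74.0) = √459.5 = 21.44 rad/s.

21.4 rad/s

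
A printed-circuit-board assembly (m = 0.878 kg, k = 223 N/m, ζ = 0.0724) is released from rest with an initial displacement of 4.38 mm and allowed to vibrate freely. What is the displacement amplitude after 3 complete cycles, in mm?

1.11 mm

Logarithmic decrement δ = 2πζ/√(1 − ζ²) = 2π × 0.07240/√(1 − 0.00524) = 0.4561.
After n cycles, x_n/x₀ = e^(−nδ), so x_3 = 4.38 × e^(−3 × 0.4561) = 4.38 × 0.2545 = 1.115 mm.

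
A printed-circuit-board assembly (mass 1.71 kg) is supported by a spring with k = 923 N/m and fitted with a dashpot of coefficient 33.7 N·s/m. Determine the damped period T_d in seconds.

0.299 s

ω_n = √(k/m) = √(923.0/1.71) = 23.23 rad/s.
Critical damping c_c = 2√(k·m) = 2√(923.0 × 1.71) = 79.46 N·s/m, so ζ = c/c_c = 33.7/79.46 = 0.4241.
ω_d = ω_n√(1 − ζ²) = 23.23 × √(1 − 0.180) = 21.04 rad/s.
T_d = 2π/ω_d = 0.2986 s.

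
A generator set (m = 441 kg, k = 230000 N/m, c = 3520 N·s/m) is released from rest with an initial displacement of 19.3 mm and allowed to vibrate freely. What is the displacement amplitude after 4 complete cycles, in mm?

ζ = c/(2√(km)) = 3520/(2√(230000 × 441)) = 3520/20140 = 0.1748.
Logarithmic decrement δ = 2πζ/√(1 − ζ²) = 2π × 0.1748/√(1 − 0.0305) = 1.115.
After n cycles, x_n/x₀ = e^(−nδ), so x_4 = 19.3 × e^(−4 × 1.115) = 19.3 × 0.01155 = 0.2230 mm.

0.223 mm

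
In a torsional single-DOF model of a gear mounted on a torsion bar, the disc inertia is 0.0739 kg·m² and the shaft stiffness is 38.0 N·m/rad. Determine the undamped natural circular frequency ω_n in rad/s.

ω_n = √(k_t/J) = √(38.0/0.0739) = √514.2 = 22.68 rad/s.

22.7 rad/s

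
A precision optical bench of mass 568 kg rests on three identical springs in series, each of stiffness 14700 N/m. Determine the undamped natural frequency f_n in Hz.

Series springs: 1/k_eq = 3/14700, so k_eq = 14700/3 = 4900 N/m.
ω_n = √(k_eq/m) = √(4900/568) = √8.627 = 2.937 rad/s.
f_n = ω_n/(2π) = 2.937/6.283 = 0.4675 Hz.

0.467 Hz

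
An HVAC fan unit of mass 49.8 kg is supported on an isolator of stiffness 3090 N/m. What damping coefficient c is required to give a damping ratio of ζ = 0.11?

c_c = 2√(k·m) = 2√(3090 × 49.8) = 784.6 N·s/m.
c = ζ·c_c = 0.11 × 784.6 = 86.30 N·s/m.

86.3 N·s/m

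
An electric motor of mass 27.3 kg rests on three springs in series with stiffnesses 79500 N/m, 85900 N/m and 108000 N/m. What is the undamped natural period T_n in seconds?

0.190 s

Series springs: 1/k_eq = 1/79500 + 1/85900 + 1/108000 = 3.348×10^-5, so k_eq = 29870 N/m.
ω_n = √(k_eq/m) = √(29870/27.3) = √1094 = 33.08 rad/s.
T_n = 2π/ω_n = 6.283/33.08 = 0.1900 s.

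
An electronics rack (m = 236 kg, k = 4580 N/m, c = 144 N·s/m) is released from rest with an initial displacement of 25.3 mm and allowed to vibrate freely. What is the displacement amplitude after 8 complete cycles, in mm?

ζ = c/(2√(km)) = 144/(2√(4580 × 236)) = 144/2079 = 0.06925.
Logarithmic decrement δ = 2πζ/√(1 − ζ²) = 2π × 0.06925/√(1 − 0.00480) = 0.4362.
After n cycles, x_n/x₀ = e^(−nδ), so x_8 = 25.3 × e^(−8 × 0.4362) = 25.3 × 0.03052 = 0.7721 mm.

0.772 mm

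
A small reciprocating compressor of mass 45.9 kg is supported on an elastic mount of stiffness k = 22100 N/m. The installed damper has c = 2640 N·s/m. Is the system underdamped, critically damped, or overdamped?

c_c = 2√(k·m) = 2014 N·s/m; ζ = c/c_c = 2640/2014 = 1.31.
Since ζ > 1 the system is overdamped.

overdamped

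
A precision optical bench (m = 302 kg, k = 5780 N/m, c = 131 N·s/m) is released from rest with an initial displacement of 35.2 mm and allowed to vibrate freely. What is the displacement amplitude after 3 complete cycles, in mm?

13.8 mm

ζ = c/(2√(km)) = 131/(2√(5780 × 302)) = 131/2642 = 0.04958.
Logarithmic decrement δ = 2πζ/√(1 − ζ²) = 2π × 0.04958/√(1 − 0.00246) = 0.3119.
After n cycles, x_n/x₀ = e^(−nδ), so x_3 = 35.2 × e^(−3 × 0.3119) = 35.2 × 0.3923 = 13.81 mm.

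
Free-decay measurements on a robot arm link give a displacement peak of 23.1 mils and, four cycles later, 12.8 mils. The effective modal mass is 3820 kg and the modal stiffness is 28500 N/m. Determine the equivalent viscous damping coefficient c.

490 N·s/m

Logarithmic decrement δ = (1/n)·ln(x₀/x_n) = (1/4)·ln(23.1/12.8) = (1/4)·ln(1.805) = 0.1476.
ζ = δ/√(4π² + δ²) = 0.1476/√(39.48 + 0.0218) = 0.1476/6.285 = 0.02348.
c = ζ · 2√(km) = 0.02348 × 2√(28500 × 3820) = 0.02348 × 20870 = 490.1 N·s/m.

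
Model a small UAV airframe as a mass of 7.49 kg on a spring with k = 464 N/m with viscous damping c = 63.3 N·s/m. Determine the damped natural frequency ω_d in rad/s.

ω_n = √(k/m) = √(464.0/7.49) = 7.871 rad/s.
Critical damping c_c = 2√(k·m) = 2√(464.0 × 7.49) = 117.9 N·s/m, so ζ = c/c_c = 63.3/117.9 = 0.5369.
ω_d = ω_n√(1 − ζ²) = 7.871 × √(1 − 0.288) = 6.640 rad/s.

6.64 rad/s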